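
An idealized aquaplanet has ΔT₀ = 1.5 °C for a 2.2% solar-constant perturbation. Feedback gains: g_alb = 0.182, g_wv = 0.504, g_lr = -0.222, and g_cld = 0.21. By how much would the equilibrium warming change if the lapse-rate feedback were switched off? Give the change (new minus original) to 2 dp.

Original: g = 0.674, ΔT = 1.5/(1−0.674) = 4.6012 °C.
Without lapse-rate: g' = 0.896, ΔT' = 1.5/(1−0.896) = 14.4231 °C.
Change = 14.4231 − 4.6012 = 9.82 °C.

9.82 °C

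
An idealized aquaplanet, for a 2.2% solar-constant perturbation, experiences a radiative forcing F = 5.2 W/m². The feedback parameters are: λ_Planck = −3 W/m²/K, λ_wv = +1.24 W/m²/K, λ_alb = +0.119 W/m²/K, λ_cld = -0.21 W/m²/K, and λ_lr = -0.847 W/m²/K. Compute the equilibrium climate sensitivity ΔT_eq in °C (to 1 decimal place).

Net feedback parameter λ = (−3) + (+1.24) + (+0.119) + (-0.21) + (-0.847) = -2.698 W/m²/K.
ΔT = −F/λ = −5.2/(-2.698) = 1.9 °C.

1.9 °C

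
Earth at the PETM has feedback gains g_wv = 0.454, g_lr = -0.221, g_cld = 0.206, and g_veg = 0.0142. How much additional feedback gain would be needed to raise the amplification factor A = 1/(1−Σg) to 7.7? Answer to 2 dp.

Current total gain = 0.4532.
Target gain for A = 7.7: g* = 1 − 1/7.7 = 0.8701.
Additional gain needed = 0.8701 − 0.4532 = 0.42.

0.42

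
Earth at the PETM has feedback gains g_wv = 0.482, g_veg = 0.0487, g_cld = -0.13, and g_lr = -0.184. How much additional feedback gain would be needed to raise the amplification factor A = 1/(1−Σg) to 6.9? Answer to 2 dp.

0.64

Current total gain = 0.2167.
Target gain for A = 6.9: g* = 1 − 1/6.9 = 0.8551.
Additional gain needed = 0.8551 − 0.2167 = 0.64.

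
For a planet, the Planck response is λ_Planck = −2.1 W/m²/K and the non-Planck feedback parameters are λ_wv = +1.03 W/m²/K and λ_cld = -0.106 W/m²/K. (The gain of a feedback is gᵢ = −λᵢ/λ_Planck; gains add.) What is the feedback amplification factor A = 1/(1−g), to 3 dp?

Convert to gains: g_wv = 1.03/2.1 = 0.4905; g_cld = -0.106/2.1 = -0.05048.
Total gain g = 0.44002.
A = 1/(1 − 0.44002) = 1.786.

1.786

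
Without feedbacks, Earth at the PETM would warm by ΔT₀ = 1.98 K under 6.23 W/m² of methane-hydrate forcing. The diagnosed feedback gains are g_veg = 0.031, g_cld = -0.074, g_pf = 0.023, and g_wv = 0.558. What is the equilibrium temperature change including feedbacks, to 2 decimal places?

Total gain g = 0.031 − 0.074 + 0.023 + 0.558 = 0.538.
Amplification A = 1/(1 − 0.538) = 2.165.
ΔT = 1.98 × 2.165 = 4.29 K.

4.29 K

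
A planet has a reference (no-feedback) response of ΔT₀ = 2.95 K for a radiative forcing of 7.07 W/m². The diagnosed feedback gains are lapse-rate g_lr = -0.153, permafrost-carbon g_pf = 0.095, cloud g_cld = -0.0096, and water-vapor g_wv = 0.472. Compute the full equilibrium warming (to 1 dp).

Total gain g = -0.153 + 0.095 − 0.0096 + 0.472 = 0.4044.
Amplification A = 1/(1 − 0.4044) = 1.679.
ΔT = 2.95 × 1.679 = 5.0 K.

5.0 K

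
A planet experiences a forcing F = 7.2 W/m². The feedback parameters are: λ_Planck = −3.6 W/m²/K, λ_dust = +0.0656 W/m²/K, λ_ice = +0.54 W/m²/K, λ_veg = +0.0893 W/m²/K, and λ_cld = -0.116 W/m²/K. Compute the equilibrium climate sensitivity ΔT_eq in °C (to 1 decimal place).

2.4 °C

Net feedback parameter λ = (−3.6) + (+0.0656) + (+0.54) + (+0.0893) + (-0.116) = -3.0211 W/m²/K.
ΔT = −F/λ = −7.2/(-3.0211) = 2.4 °C.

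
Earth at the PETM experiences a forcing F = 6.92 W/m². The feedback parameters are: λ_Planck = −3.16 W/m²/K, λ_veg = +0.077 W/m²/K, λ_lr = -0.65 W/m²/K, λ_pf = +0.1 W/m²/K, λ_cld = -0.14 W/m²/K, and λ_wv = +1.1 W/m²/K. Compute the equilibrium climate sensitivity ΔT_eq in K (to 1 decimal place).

2.6 K

Net feedback parameter λ = (−3.16) + (+0.077) + (-0.65) + (+0.1) + (-0.14) + (+1.1) = -2.673 W/m²/K.
ΔT = −F/λ = −6.92/(-2.673) = 2.6 K.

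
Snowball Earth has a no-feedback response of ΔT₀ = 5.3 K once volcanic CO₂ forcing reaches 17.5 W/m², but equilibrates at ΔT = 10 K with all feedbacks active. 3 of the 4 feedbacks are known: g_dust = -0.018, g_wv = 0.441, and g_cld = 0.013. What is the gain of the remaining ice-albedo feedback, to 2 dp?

0.03

Amplification A = ΔT/ΔT₀ = 10/5.3 = 1.887.
Total gain g = 1 − 1/A = 1 − 1/1.887 = 0.4701.
Known gains sum to -0.018 + 0.441 + 0.013 = 0.436.
g_ice = 0.4701 − 0.436 = 0.03.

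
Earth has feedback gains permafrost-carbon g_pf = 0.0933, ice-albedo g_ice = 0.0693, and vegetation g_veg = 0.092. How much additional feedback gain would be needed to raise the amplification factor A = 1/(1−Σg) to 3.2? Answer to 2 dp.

Current total gain = 0.2546.
Target gain for A = 3.2: g* = 1 − 1/3.2 = 0.6875.
Additional gain needed = 0.6875 − 0.2546 = 0.43.

0.43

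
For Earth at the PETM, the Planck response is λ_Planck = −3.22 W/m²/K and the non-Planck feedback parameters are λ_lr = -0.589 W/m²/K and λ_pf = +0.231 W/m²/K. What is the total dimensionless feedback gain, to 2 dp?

-0.11

Convert to gains: g_lr = -0.589/3.22 = -0.1829; g_pf = 0.231/3.22 = 0.07174.
Total gain g = -0.11116.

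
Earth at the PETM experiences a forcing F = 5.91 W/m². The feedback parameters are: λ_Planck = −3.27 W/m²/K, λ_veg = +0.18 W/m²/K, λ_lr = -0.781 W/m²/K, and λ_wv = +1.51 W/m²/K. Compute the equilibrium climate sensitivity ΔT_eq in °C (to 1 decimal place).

2.5 °C

Net feedback parameter λ = (−3.27) + (+0.18) + (-0.781) + (+1.51) = -2.361 W/m²/K.
ΔT = −F/λ = −5.91/(-2.361) = 2.5 °C.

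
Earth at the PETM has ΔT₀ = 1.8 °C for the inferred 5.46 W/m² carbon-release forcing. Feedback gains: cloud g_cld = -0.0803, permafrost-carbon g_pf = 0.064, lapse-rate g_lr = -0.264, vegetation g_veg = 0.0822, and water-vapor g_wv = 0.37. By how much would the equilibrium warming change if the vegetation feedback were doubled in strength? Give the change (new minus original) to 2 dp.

Original: g = 0.1719, ΔT = 1.8/(1−0.1719) = 2.1737 °C.
With doubled vegetation: g' = 0.2541, ΔT' = 1.8/(1−0.2541) = 2.4132 °C.
Change = 2.4132 − 2.1737 = 0.24 °C.

0.24 °C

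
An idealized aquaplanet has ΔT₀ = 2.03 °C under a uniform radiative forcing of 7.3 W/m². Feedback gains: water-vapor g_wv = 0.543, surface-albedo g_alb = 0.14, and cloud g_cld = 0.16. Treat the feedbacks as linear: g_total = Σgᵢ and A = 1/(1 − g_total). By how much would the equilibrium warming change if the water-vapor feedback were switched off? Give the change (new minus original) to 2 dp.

-10.03 °C

Original: g = 0.843, ΔT = 2.03/(1−0.843) = 12.9299 °C.
Without water-vapor: g' = 0.3, ΔT' = 2.03/(1−0.3) = 2.9000 °C.
Change = 2.9000 − 12.9299 = -10.03 °C.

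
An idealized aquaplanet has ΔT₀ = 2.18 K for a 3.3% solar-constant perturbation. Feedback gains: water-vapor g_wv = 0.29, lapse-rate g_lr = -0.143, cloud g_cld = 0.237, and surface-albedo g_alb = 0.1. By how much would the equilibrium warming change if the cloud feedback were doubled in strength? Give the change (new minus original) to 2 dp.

3.59 K

Original: g = 0.484, ΔT = 2.18/(1−0.484) = 4.2248 K.
With doubled cloud: g' = 0.721, ΔT' = 2.18/(1−0.721) = 7.8136 K.
Change = 7.8136 − 4.2248 = 3.59 K.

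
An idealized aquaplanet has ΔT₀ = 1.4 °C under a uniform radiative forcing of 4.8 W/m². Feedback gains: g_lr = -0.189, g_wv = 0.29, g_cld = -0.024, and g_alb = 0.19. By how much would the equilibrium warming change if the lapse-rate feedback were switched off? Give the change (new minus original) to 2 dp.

0.66 °C

Original: g = 0.267, ΔT = 1.4/(1−0.267) = 1.9100 °C.
Without lapse-rate: g' = 0.456, ΔT' = 1.4/(1−0.456) = 2.5735 °C.
Change = 2.5735 − 1.9100 = 0.66 °C.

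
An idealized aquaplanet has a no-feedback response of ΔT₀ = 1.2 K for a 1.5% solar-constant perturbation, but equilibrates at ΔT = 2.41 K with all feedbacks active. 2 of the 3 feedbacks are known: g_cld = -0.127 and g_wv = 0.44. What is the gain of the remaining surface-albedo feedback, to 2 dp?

0.19

Amplification A = ΔT/ΔT₀ = 2.41/1.2 = 2.008.
Total gain g = 1 − 1/A = 1 − 1/2.008 = 0.502.
Known gains sum to -0.127 + 0.44 = 0.313.
g_alb = 0.502 − 0.313 = 0.19.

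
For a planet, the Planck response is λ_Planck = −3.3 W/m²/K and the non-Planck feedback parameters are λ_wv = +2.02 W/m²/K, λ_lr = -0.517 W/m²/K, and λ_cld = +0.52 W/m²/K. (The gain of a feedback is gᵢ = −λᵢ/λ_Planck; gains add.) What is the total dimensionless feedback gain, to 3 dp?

Convert to gains: g_wv = 2.02/3.3 = 0.6121; g_lr = -0.517/3.3 = -0.1567; g_cld = 0.52/3.3 = 0.1576.
Total gain g = 0.613.

0.613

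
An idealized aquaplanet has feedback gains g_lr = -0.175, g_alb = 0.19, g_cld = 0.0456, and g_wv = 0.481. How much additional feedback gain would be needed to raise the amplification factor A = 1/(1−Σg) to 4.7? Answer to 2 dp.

Current total gain = 0.5416.
Target gain for A = 4.7: g* = 1 − 1/4.7 = 0.7872.
Additional gain needed = 0.7872 − 0.5416 = 0.25.

0.25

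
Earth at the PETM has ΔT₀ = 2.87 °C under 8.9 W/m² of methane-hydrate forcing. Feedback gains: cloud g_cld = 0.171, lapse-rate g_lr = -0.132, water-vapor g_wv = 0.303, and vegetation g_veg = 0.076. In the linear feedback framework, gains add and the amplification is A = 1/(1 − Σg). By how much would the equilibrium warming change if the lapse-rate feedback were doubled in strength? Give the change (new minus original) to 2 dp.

Original: g = 0.418, ΔT = 2.87/(1−0.418) = 4.9313 °C.
With doubled lapse-rate: g' = 0.286, ΔT' = 2.87/(1−0.286) = 4.0196 °C.
Change = 4.0196 − 4.9313 = -0.91 °C.

-0.91 °C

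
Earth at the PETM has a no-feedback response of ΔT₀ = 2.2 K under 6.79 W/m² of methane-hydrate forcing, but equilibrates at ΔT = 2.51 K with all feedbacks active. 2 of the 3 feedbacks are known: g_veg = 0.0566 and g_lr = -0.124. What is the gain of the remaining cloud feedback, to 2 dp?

0.19

Amplification A = ΔT/ΔT₀ = 2.51/2.2 = 1.141.
Total gain g = 1 − 1/A = 1 − 1/1.141 = 0.1236.
Known gains sum to 0.0566 − 0.124 = -0.0674.
g_cld = 0.1236 + 0.0674 = 0.19.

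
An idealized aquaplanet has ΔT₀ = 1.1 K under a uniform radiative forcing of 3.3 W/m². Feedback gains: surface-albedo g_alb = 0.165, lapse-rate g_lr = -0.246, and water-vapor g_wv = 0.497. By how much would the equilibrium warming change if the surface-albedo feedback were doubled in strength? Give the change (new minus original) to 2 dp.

0.74 K

Original: g = 0.416, ΔT = 1.1/(1−0.416) = 1.8836 K.
With doubled surface-albedo: g' = 0.581, ΔT' = 1.1/(1−0.581) = 2.6253 K.
Change = 2.6253 − 1.8836 = 0.74 K.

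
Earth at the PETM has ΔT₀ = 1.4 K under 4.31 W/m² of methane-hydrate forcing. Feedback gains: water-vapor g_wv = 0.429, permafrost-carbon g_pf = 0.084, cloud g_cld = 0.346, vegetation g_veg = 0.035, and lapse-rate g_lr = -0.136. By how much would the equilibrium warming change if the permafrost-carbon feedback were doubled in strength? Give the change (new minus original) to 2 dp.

Original: g = 0.758, ΔT = 1.4/(1−0.758) = 5.7851 K.
With doubled permafrost-carbon: g' = 0.842, ΔT' = 1.4/(1−0.842) = 8.8608 K.
Change = 8.8608 − 5.7851 = 3.08 K.

3.08 K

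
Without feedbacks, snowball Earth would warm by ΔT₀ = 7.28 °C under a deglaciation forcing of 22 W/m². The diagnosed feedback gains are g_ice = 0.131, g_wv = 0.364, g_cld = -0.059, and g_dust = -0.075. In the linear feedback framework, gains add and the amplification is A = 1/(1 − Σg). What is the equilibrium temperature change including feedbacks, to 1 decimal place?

Total gain g = 0.131 + 0.364 − 0.059 − 0.075 = 0.361.
Amplification A = 1/(1 − 0.361) = 1.565.
ΔT = 7.28 × 1.565 = 11.4 °C.

11.4 °C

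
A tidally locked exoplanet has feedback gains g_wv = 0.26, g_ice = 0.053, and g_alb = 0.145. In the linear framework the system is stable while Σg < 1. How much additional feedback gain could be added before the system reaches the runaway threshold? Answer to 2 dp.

0.54

Current total gain = 0.26 + 0.053 + 0.145 = 0.458.
Margin to runaway = 1 − 0.458 = 0.54.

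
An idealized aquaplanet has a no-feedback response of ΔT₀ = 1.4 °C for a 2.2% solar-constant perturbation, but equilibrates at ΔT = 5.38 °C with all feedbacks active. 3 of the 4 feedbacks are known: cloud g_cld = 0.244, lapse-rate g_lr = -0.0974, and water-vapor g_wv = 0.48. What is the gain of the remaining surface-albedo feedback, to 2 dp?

Amplification A = ΔT/ΔT₀ = 5.38/1.4 = 3.843.
Total gain g = 1 − 1/A = 1 − 1/3.843 = 0.7398.
Known gains sum to 0.244 − 0.0974 + 0.48 = 0.6266.
g_alb = 0.7398 − 0.6266 = 0.11.

0.11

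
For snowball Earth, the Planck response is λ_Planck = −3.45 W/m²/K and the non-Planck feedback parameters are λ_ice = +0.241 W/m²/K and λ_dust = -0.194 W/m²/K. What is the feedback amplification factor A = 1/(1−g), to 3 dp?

1.014

Convert to gains: g_ice = 0.241/3.45 = 0.06986; g_dust = -0.194/3.45 = -0.05623.
Total gain g = 0.01363.
A = 1/(1 − 0.01363) = 1.014.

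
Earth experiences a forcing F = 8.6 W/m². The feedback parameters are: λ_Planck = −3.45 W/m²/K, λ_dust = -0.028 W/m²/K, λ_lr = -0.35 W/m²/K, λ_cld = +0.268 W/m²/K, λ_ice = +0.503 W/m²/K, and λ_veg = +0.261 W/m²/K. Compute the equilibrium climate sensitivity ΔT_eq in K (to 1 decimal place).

3.1 K

Net feedback parameter λ = (−3.45) + (-0.028) + (-0.35) + (+0.268) + (+0.503) + (+0.261) = -2.796 W/m²/K.
ΔT = −F/λ = −8.6/(-2.796) = 3.1 K.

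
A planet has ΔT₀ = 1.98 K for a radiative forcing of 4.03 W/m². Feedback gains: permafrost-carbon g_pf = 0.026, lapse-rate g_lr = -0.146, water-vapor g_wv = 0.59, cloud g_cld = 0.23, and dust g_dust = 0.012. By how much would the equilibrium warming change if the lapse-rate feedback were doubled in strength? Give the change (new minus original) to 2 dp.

-2.31 K

Original: g = 0.712, ΔT = 1.98/(1−0.712) = 6.8750 K.
With doubled lapse-rate: g' = 0.566, ΔT' = 1.98/(1−0.566) = 4.5622 K.
Change = 4.5622 − 6.8750 = -2.31 K.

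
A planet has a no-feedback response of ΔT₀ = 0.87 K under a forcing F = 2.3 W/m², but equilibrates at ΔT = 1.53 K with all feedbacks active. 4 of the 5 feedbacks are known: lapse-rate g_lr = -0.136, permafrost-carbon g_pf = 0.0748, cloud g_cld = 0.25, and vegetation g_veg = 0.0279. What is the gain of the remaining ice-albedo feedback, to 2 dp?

Amplification A = ΔT/ΔT₀ = 1.53/0.87 = 1.759.
Total gain g = 1 − 1/A = 1 − 1/1.759 = 0.4315.
Known gains sum to -0.136 + 0.0748 + 0.25 + 0.0279 = 0.2167.
g_ice = 0.4315 − 0.2167 = 0.21.

0.21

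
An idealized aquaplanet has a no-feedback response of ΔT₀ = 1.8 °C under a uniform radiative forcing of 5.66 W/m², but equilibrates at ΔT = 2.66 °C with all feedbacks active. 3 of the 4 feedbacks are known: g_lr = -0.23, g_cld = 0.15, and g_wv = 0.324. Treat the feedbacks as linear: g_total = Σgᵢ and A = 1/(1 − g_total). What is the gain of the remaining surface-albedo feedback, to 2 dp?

Amplification A = ΔT/ΔT₀ = 2.66/1.8 = 1.478.
Total gain g = 1 − 1/A = 1 − 1/1.478 = 0.3234.
Known gains sum to -0.23 + 0.15 + 0.324 = 0.244.
g_alb = 0.3234 − 0.244 = 0.08.

0.08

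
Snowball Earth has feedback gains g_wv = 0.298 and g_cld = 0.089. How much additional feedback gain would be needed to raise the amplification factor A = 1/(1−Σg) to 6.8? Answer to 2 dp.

Current total gain = 0.387.
Target gain for A = 6.8: g* = 1 − 1/6.8 = 0.8529.
Additional gain needed = 0.8529 − 0.387 = 0.47.

0.47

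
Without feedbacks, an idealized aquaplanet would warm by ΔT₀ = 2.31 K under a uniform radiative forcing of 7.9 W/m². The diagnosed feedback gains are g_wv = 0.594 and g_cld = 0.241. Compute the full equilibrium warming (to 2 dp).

Total gain g = 0.594 + 0.241 = 0.835.
Amplification A = 1/(1 − 0.835) = 6.061.
ΔT = 2.31 × 6.061 = 14.00 K.

14.00 K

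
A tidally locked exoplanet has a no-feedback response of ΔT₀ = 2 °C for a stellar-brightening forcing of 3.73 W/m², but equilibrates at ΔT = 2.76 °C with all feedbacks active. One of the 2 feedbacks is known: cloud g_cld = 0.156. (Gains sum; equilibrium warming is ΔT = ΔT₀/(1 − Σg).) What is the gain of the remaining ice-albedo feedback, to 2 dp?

Amplification A = ΔT/ΔT₀ = 2.76/2 = 1.38.
Total gain g = 1 − 1/A = 1 − 1/1.38 = 0.2754.
The known gain is 0.156.
g_ice = 0.2754 − 0.156 = 0.12.

0.12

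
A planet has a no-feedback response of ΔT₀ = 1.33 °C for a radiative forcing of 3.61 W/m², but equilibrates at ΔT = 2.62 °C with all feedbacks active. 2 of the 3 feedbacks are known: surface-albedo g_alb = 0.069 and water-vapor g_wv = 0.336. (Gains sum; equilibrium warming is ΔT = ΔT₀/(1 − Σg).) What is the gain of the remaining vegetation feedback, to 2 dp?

Amplification A = ΔT/ΔT₀ = 2.62/1.33 = 1.97.
Total gain g = 1 − 1/A = 1 − 1/1.97 = 0.4924.
Known gains sum to 0.069 + 0.336 = 0.405.
g_veg = 0.4924 − 0.405 = 0.09.

0.09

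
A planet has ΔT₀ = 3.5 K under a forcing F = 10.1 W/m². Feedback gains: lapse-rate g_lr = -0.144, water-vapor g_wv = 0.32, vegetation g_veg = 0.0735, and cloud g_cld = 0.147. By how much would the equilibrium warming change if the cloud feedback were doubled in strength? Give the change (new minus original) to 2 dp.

Original: g = 0.3965, ΔT = 3.5/(1−0.3965) = 5.7995 K.
With doubled cloud: g' = 0.5435, ΔT' = 3.5/(1−0.5435) = 7.6670 K.
Change = 7.6670 − 5.7995 = 1.87 K.

1.87 K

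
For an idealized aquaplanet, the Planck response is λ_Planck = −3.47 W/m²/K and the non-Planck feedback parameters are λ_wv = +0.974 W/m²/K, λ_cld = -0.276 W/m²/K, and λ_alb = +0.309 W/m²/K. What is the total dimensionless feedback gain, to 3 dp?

0.290

Convert to gains: g_wv = 0.974/3.47 = 0.2807; g_cld = -0.276/3.47 = -0.07954; g_alb = 0.309/3.47 = 0.08905.
Total gain g = 0.29021.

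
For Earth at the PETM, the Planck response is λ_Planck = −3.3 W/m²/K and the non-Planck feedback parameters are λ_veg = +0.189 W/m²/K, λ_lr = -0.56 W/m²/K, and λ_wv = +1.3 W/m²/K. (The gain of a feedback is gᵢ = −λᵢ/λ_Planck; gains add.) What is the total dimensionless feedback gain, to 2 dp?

Convert to gains: g_veg = 0.189/3.3 = 0.05727; g_lr = -0.56/3.3 = -0.1697; g_wv = 1.3/3.3 = 0.3939.
Total gain g = 0.28147.

0.28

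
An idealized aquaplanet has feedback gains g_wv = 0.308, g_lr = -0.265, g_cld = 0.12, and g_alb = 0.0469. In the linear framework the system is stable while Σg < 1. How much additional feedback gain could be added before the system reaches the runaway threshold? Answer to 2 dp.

0.79

Current total gain = 0.308 − 0.265 + 0.12 + 0.0469 = 0.2099.
Margin to runaway = 1 − 0.2099 = 0.79.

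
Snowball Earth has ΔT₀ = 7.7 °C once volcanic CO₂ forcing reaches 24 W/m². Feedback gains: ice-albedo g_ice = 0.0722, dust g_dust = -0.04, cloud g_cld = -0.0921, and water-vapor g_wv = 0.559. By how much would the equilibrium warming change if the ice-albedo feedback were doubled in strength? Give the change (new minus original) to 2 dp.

Original: g = 0.4991, ΔT = 7.7/(1−0.4991) = 15.3723 °C.
With doubled ice-albedo: g' = 0.5713, ΔT' = 7.7/(1−0.5713) = 17.9613 °C.
Change = 17.9613 − 15.3723 = 2.59 °C.

2.59 °C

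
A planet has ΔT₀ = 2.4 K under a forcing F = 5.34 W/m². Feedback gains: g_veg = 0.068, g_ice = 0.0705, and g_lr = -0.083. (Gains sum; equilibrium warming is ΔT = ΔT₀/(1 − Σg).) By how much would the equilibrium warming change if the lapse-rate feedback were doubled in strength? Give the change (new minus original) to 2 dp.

Original: g = 0.0555, ΔT = 2.4/(1−0.0555) = 2.5410 K.
With doubled lapse-rate: g' = -0.0275, ΔT' = 2.4/(1+0.0275) = 2.3358 K.
Change = 2.3358 − 2.5410 = -0.21 K.

-0.21 K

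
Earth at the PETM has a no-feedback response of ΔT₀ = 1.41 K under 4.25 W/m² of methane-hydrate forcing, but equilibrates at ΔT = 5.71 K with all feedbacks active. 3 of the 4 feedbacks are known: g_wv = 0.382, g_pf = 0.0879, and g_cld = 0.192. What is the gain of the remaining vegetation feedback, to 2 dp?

0.09

Amplification A = ΔT/ΔT₀ = 5.71/1.41 = 4.05.
Total gain g = 1 − 1/A = 1 − 1/4.05 = 0.7531.
Known gains sum to 0.382 + 0.0879 + 0.192 = 0.6619.
g_veg = 0.7531 − 0.6619 = 0.09.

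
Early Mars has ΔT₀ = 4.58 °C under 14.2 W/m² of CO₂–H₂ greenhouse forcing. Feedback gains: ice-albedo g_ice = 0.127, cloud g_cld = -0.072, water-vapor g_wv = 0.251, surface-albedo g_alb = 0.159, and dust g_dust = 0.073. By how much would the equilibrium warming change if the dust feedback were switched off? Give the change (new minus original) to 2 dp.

-1.35 °C

Original: g = 0.538, ΔT = 4.58/(1−0.538) = 9.9134 °C.
Without dust: g' = 0.465, ΔT' = 4.58/(1−0.465) = 8.5607 °C.
Change = 8.5607 − 9.9134 = -1.35 °C.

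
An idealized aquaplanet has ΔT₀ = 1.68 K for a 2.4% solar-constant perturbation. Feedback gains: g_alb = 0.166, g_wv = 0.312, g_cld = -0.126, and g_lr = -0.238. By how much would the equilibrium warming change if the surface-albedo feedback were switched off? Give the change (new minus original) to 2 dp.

-0.30 K

Original: g = 0.114, ΔT = 1.68/(1−0.114) = 1.8962 K.
Without surface-albedo: g' = -0.052, ΔT' = 1.68/(1+0.052) = 1.5970 K.
Change = 1.5970 − 1.8962 = -0.30 K.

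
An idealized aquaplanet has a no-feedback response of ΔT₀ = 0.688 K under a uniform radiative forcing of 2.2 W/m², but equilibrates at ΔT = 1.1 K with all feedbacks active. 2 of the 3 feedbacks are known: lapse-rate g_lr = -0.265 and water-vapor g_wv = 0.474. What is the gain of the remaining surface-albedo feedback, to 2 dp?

Amplification A = ΔT/ΔT₀ = 1.1/0.688 = 1.599.
Total gain g = 1 − 1/A = 1 − 1/1.599 = 0.3746.
Known gains sum to -0.265 + 0.474 = 0.209.
g_alb = 0.3746 − 0.209 = 0.17.

0.17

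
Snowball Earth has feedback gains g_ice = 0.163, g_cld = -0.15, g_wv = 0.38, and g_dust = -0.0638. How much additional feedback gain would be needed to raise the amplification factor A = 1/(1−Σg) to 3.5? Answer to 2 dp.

Current total gain = 0.3292.
Target gain for A = 3.5: g* = 1 − 1/3.5 = 0.7143.
Additional gain needed = 0.7143 − 0.3292 = 0.39.

0.39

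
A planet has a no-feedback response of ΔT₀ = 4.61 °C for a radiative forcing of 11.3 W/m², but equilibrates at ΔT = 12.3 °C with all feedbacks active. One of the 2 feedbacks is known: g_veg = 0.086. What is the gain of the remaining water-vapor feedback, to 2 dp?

0.54

Amplification A = ΔT/ΔT₀ = 12.3/4.61 = 2.668.
Total gain g = 1 − 1/A = 1 − 1/2.668 = 0.6252.
The known gain is 0.086.
g_wv = 0.6252 − 0.086 = 0.54.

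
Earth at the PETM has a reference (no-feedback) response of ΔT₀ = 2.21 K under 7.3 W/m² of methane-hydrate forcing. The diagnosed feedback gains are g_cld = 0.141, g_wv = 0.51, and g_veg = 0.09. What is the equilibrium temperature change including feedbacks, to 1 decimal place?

8.5 K

Total gain g = 0.141 + 0.51 + 0.09 = 0.741.
Amplification A = 1/(1 − 0.741) = 3.861.
ΔT = 2.21 × 3.861 = 8.5 K.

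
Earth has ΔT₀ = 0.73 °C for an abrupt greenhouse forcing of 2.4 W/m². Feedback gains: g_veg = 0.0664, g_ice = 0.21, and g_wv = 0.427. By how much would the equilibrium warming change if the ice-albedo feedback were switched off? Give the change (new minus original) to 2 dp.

-1.02 °C

Original: g = 0.7034, ΔT = 0.73/(1−0.7034) = 2.4612 °C.
Without ice-albedo: g' = 0.4934, ΔT' = 0.73/(1−0.4934) = 1.4410 °C.
Change = 1.4410 − 2.4612 = -1.02 °C.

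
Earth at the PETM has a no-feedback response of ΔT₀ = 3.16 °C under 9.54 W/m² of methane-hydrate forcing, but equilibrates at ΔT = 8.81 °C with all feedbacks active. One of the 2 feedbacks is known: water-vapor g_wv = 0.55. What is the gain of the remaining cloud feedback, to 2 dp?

0.09

Amplification A = ΔT/ΔT₀ = 8.81/3.16 = 2.788.
Total gain g = 1 − 1/A = 1 − 1/2.788 = 0.6413.
The known gain is 0.55.
g_cld = 0.6413 − 0.55 = 0.09.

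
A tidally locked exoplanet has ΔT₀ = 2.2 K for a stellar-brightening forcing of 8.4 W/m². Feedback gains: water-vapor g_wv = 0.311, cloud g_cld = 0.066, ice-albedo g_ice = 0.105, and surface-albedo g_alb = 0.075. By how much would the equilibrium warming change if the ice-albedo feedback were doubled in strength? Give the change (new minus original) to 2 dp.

Original: g = 0.557, ΔT = 2.2/(1−0.557) = 4.9661 K.
With doubled ice-albedo: g' = 0.662, ΔT' = 2.2/(1−0.662) = 6.5089 K.
Change = 6.5089 − 4.9661 = 1.54 K.

1.54 K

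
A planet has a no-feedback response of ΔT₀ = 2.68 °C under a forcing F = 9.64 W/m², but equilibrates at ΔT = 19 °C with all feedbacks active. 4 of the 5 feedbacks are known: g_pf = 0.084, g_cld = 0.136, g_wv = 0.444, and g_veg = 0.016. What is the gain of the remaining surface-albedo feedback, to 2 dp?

Amplification A = ΔT/ΔT₀ = 19/2.68 = 7.09.
Total gain g = 1 − 1/A = 1 − 1/7.09 = 0.859.
Known gains sum to 0.084 + 0.136 + 0.444 + 0.016 = 0.68.
g_alb = 0.859 − 0.68 = 0.18.

0.18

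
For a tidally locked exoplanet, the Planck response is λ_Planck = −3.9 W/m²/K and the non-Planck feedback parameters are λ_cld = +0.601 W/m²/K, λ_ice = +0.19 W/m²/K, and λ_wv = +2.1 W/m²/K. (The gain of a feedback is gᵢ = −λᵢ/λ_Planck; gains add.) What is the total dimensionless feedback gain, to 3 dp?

0.741

Convert to gains: g_cld = 0.601/3.9 = 0.1541; g_ice = 0.19/3.9 = 0.04872; g_wv = 2.1/3.9 = 0.5385.
Total gain g = 0.74132.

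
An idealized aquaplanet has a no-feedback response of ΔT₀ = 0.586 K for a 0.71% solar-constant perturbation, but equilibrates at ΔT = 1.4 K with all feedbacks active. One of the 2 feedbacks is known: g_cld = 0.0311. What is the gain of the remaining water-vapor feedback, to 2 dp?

0.55

Amplification A = ΔT/ΔT₀ = 1.4/0.586 = 2.389.
Total gain g = 1 − 1/A = 1 − 1/2.389 = 0.5814.
The known gain is 0.0311.
g_wv = 0.5814 − 0.0311 = 0.55.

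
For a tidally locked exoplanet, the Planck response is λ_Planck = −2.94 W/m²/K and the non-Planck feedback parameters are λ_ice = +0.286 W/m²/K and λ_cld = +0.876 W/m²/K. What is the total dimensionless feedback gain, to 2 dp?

Convert to gains: g_ice = 0.286/2.94 = 0.09728; g_cld = 0.876/2.94 = 0.298.
Total gain g = 0.39528.

0.40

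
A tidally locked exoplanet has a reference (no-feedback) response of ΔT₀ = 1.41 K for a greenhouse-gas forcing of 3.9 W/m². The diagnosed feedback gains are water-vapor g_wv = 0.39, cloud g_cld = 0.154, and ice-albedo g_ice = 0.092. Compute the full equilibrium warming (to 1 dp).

Total gain g = 0.39 + 0.154 + 0.092 = 0.636.
Amplification A = 1/(1 − 0.636) = 2.747.
ΔT = 1.41 × 2.747 = 3.9 K.

3.9 K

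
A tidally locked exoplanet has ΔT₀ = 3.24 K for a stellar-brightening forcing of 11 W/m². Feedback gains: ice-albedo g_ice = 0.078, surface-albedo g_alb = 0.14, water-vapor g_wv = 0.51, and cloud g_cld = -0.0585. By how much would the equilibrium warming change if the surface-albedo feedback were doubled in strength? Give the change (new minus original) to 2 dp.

Original: g = 0.6695, ΔT = 3.24/(1−0.6695) = 9.8033 K.
With doubled surface-albedo: g' = 0.8095, ΔT' = 3.24/(1−0.8095) = 17.0079 K.
Change = 17.0079 − 9.8033 = 7.20 K.

7.20 K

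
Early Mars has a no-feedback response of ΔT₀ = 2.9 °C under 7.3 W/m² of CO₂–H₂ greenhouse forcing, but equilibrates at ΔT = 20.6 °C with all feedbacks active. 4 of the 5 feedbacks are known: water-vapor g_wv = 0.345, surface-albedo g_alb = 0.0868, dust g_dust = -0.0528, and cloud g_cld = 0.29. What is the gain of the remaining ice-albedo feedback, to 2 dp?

Amplification A = ΔT/ΔT₀ = 20.6/2.9 = 7.103.
Total gain g = 1 − 1/A = 1 − 1/7.103 = 0.8592.
Known gains sum to 0.345 + 0.0868 − 0.0528 + 0.29 = 0.669.
g_ice = 0.8592 − 0.669 = 0.19.

0.19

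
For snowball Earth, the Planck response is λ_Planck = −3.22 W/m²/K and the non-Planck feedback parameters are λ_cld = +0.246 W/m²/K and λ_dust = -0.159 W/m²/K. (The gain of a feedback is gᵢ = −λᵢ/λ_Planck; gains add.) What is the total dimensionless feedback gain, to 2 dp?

0.03

Convert to gains: g_cld = 0.246/3.22 = 0.0764; g_dust = -0.159/3.22 = -0.04938.
Total gain g = 0.02702.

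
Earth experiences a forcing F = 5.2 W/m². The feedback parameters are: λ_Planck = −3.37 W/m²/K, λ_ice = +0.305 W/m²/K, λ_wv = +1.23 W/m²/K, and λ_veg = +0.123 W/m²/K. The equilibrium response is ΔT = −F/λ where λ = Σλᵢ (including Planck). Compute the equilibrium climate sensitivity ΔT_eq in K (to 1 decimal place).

3.0 K

Net feedback parameter λ = (−3.37) + (+0.305) + (+1.23) + (+0.123) = -1.712 W/m²/K.
ΔT = −F/λ = −5.2/(-1.712) = 3.0 K.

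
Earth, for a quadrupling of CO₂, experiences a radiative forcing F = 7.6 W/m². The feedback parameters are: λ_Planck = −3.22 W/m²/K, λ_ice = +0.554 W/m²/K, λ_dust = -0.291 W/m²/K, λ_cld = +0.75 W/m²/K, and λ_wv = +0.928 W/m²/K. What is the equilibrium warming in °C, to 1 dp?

Net feedback parameter λ = (−3.22) + (+0.554) + (-0.291) + (+0.75) + (+0.928) = -1.279 W/m²/K.
ΔT = −F/λ = −7.6/(-1.279) = 5.9 °C.

5.9 °C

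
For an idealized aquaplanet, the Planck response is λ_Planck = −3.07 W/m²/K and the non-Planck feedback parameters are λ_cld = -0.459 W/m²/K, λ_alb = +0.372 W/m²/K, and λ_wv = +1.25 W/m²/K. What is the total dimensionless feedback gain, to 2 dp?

0.38

Convert to gains: g_cld = -0.459/3.07 = -0.1495; g_alb = 0.372/3.07 = 0.1212; g_wv = 1.25/3.07 = 0.4072.
Total gain g = 0.3789.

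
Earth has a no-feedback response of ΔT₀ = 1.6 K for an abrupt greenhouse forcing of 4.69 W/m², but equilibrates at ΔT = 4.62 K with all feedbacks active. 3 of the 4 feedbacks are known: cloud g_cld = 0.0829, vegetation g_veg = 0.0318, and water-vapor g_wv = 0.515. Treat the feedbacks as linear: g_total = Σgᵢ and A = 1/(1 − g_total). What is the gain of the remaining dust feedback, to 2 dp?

Amplification A = ΔT/ΔT₀ = 4.62/1.6 = 2.887.
Total gain g = 1 − 1/A = 1 − 1/2.887 = 0.6536.
Known gains sum to 0.0829 + 0.0318 + 0.515 = 0.6297.
g_dust = 0.6536 − 0.6297 = 0.02.

0.02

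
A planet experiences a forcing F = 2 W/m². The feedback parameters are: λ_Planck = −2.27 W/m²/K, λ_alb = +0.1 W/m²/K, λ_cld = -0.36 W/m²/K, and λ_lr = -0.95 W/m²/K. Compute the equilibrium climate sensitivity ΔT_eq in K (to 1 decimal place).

Net feedback parameter λ = (−2.27) + (+0.1) + (-0.36) + (-0.95) = -3.48 W/m²/K.
ΔT = −F/λ = −2/(-3.48) = 0.6 K.

0.6 K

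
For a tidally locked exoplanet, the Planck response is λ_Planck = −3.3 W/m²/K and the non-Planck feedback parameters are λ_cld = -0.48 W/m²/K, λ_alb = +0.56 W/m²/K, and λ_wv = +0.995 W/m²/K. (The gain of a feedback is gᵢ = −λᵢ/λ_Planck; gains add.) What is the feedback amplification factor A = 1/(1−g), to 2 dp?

1.48

Convert to gains: g_cld = -0.48/3.3 = -0.1455; g_alb = 0.56/3.3 = 0.1697; g_wv = 0.995/3.3 = 0.3015.
Total gain g = 0.3257.
A = 1/(1 − 0.3257) = 1.48.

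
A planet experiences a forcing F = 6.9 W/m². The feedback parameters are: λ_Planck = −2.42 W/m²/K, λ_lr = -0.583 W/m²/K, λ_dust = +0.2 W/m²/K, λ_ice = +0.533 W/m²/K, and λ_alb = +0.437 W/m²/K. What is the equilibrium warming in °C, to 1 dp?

Net feedback parameter λ = (−2.42) + (-0.583) + (+0.2) + (+0.533) + (+0.437) = -1.833 W/m²/K.
ΔT = −F/λ = −6.9/(-1.833) = 3.8 °C.

3.8 °C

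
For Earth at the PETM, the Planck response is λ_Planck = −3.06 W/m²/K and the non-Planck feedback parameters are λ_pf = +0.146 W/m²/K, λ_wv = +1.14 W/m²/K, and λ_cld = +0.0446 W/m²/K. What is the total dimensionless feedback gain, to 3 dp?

0.435

Convert to gains: g_pf = 0.146/3.06 = 0.04771; g_wv = 1.14/3.06 = 0.3725; g_cld = 0.0446/3.06 = 0.01458.
Total gain g = 0.43479.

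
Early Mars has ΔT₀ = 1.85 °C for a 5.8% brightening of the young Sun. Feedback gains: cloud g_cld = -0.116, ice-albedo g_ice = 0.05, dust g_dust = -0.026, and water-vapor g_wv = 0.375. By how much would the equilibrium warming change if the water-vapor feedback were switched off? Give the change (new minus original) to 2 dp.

-0.89 °C

Original: g = 0.283, ΔT = 1.85/(1−0.283) = 2.5802 °C.
Without water-vapor: g' = -0.092, ΔT' = 1.85/(1+0.092) = 1.6941 °C.
Change = 1.6941 − 2.5802 = -0.89 °C.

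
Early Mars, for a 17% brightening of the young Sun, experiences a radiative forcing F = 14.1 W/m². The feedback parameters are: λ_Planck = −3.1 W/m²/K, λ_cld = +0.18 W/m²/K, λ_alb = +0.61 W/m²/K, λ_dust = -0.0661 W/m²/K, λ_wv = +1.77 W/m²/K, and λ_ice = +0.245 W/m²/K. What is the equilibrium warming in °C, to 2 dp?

Net feedback parameter λ = (−3.1) + (+0.18) + (+0.61) + (-0.0661) + (+1.77) + (+0.245) = -0.3611 W/m²/K.
ΔT = −F/λ = −14.1/(-0.3611) = 39.05 °C.

39.05 °C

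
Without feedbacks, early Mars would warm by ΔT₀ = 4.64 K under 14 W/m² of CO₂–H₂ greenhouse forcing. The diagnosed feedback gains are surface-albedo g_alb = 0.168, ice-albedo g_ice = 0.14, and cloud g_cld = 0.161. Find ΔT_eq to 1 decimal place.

8.7 K

Total gain g = 0.168 + 0.14 + 0.161 = 0.469.
Amplification A = 1/(1 − 0.469) = 1.883.
ΔT = 4.64 × 1.883 = 8.7 K.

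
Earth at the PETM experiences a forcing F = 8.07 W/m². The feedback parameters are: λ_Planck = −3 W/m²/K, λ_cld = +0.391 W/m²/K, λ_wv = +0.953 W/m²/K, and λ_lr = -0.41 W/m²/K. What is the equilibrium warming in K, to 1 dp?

3.9 K

Net feedback parameter λ = (−3) + (+0.391) + (+0.953) + (-0.41) = -2.066 W/m²/K.
ΔT = −F/λ = −8.07/(-2.066) = 3.9 K.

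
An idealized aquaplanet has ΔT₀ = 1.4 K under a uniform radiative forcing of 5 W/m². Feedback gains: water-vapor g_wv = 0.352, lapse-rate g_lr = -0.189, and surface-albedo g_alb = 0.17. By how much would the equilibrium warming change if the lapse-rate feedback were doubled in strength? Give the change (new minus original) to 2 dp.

Original: g = 0.333, ΔT = 1.4/(1−0.333) = 2.0990 K.
With doubled lapse-rate: g' = 0.144, ΔT' = 1.4/(1−0.144) = 1.6355 K.
Change = 1.6355 − 2.0990 = -0.46 K.

-0.46 K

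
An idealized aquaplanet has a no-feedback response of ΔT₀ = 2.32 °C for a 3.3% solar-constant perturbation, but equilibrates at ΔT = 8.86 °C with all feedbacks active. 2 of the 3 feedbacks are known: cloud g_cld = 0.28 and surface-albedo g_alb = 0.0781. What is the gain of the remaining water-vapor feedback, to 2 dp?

Amplification A = ΔT/ΔT₀ = 8.86/2.32 = 3.819.
Total gain g = 1 − 1/A = 1 − 1/3.819 = 0.7382.
Known gains sum to 0.28 + 0.0781 = 0.3581.
g_wv = 0.7382 − 0.3581 = 0.38.

0.38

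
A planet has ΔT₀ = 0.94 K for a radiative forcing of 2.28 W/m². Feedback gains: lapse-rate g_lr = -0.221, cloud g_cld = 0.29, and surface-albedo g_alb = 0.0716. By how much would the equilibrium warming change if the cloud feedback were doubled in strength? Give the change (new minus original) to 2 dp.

0.56 K

Original: g = 0.1406, ΔT = 0.94/(1−0.1406) = 1.0938 K.
With doubled cloud: g' = 0.4306, ΔT' = 0.94/(1−0.4306) = 1.6509 K.
Change = 1.6509 − 1.0938 = 0.56 K.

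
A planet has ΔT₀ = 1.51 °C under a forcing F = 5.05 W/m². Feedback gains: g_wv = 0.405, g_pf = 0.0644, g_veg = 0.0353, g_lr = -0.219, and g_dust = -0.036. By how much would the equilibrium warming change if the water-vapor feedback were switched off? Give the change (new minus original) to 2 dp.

Original: g = 0.2497, ΔT = 1.51/(1−0.2497) = 2.0125 °C.
Without water-vapor: g' = -0.1553, ΔT' = 1.51/(1+0.1553) = 1.3070 °C.
Change = 1.3070 − 2.0125 = -0.71 °C.

-0.71 °C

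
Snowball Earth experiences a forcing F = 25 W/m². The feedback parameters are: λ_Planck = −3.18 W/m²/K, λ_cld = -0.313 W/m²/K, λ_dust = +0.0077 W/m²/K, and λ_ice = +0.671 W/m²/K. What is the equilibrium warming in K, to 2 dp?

Net feedback parameter λ = (−3.18) + (-0.313) + (+0.0077) + (+0.671) = -2.8143 W/m²/K.
ΔT = −F/λ = −25/(-2.8143) = 8.88 K.

8.88 K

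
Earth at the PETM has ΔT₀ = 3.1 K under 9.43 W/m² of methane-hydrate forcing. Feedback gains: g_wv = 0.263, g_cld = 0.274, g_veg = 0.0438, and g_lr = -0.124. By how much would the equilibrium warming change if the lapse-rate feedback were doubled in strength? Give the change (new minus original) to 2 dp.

-1.06 K

Original: g = 0.4568, ΔT = 3.1/(1−0.4568) = 5.7069 K.
With doubled lapse-rate: g' = 0.3328, ΔT' = 3.1/(1−0.3328) = 4.6463 K.
Change = 4.6463 − 5.7069 = -1.06 K.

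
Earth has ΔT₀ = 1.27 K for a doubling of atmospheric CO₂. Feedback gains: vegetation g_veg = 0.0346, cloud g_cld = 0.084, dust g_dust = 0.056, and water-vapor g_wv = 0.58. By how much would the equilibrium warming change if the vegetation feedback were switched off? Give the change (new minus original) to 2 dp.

-0.64 K

Original: g = 0.7546, ΔT = 1.27/(1−0.7546) = 5.1752 K.
Without vegetation: g' = 0.72, ΔT' = 1.27/(1−0.72) = 4.5357 K.
Change = 4.5357 − 5.1752 = -0.64 K.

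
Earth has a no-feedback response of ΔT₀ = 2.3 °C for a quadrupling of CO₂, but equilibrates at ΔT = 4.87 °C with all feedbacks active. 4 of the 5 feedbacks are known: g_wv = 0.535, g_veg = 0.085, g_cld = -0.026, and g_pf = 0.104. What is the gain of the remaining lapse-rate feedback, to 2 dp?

Amplification A = ΔT/ΔT₀ = 4.87/2.3 = 2.117.
Total gain g = 1 − 1/A = 1 − 1/2.117 = 0.5276.
Known gains sum to 0.535 + 0.085 − 0.026 + 0.104 = 0.698.
g_lr = 0.5276 − 0.698 = -0.17.

-0.17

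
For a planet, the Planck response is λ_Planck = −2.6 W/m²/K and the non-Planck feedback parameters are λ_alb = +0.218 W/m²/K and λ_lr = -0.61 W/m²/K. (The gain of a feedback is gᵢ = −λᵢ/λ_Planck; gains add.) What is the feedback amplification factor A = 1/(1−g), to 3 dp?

0.869

Convert to gains: g_alb = 0.218/2.6 = 0.08385; g_lr = -0.61/2.6 = -0.2346.
Total gain g = -0.15075.
A = 1/(1 + 0.15075) = 0.869.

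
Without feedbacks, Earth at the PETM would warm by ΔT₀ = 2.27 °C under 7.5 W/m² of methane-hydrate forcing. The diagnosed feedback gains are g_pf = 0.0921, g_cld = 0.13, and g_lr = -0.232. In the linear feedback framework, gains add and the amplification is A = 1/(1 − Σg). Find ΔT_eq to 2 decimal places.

2.25 °C

Total gain g = 0.0921 + 0.13 − 0.232 = -0.0099.
Amplification A = 1/(1 + 0.0099) = 0.9902.
ΔT = 2.27 × 0.9902 = 2.25 °C.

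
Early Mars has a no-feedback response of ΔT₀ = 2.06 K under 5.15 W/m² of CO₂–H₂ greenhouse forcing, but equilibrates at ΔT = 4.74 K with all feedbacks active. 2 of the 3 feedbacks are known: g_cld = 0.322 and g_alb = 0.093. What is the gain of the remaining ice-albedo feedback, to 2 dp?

0.15

Amplification A = ΔT/ΔT₀ = 4.74/2.06 = 2.301.
Total gain g = 1 − 1/A = 1 − 1/2.301 = 0.5654.
Known gains sum to 0.322 + 0.093 = 0.415.
g_ice = 0.5654 − 0.415 = 0.15.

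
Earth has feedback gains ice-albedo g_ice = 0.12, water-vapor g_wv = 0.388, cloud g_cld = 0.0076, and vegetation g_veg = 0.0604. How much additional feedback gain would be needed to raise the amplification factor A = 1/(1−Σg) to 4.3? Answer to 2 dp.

0.19

Current total gain = 0.576.
Target gain for A = 4.3: g* = 1 − 1/4.3 = 0.7674.
Additional gain needed = 0.7674 − 0.576 = 0.19.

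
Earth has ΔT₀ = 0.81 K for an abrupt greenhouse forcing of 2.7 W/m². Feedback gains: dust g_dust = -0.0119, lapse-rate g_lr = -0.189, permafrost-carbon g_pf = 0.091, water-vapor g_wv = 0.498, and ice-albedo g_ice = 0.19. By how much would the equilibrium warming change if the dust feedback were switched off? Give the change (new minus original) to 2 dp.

Original: g = 0.5781, ΔT = 0.81/(1−0.5781) = 1.9199 K.
Without dust: g' = 0.59, ΔT' = 0.81/(1−0.59) = 1.9756 K.
Change = 1.9756 − 1.9199 = 0.06 K.

0.06 K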